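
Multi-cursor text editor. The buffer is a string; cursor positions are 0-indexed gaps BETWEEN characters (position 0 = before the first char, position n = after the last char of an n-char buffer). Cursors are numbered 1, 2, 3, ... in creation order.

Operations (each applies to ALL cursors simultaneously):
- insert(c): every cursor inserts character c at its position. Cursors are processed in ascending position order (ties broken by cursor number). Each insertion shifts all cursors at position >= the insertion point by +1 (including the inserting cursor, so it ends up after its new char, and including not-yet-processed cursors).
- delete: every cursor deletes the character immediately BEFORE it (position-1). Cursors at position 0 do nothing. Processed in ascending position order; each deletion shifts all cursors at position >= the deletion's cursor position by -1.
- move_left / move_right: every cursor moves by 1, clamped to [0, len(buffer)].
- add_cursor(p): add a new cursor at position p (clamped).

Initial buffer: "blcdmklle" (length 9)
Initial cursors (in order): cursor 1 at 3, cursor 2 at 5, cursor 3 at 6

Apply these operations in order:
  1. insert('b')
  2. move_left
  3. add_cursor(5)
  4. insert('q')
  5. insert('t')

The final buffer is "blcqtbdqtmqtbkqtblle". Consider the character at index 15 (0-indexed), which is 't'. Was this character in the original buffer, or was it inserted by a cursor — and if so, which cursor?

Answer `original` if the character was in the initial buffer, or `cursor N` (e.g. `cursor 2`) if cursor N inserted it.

After op 1 (insert('b')): buffer="blcbdmbkblle" (len 12), cursors c1@4 c2@7 c3@9, authorship ...1..2.3...
After op 2 (move_left): buffer="blcbdmbkblle" (len 12), cursors c1@3 c2@6 c3@8, authorship ...1..2.3...
After op 3 (add_cursor(5)): buffer="blcbdmbkblle" (len 12), cursors c1@3 c4@5 c2@6 c3@8, authorship ...1..2.3...
After op 4 (insert('q')): buffer="blcqbdqmqbkqblle" (len 16), cursors c1@4 c4@7 c2@9 c3@12, authorship ...11.4.22.33...
After op 5 (insert('t')): buffer="blcqtbdqtmqtbkqtblle" (len 20), cursors c1@5 c4@9 c2@12 c3@16, authorship ...111.44.222.333...
Authorship (.=original, N=cursor N): . . . 1 1 1 . 4 4 . 2 2 2 . 3 3 3 . . .
Index 15: author = 3

Answer: cursor 3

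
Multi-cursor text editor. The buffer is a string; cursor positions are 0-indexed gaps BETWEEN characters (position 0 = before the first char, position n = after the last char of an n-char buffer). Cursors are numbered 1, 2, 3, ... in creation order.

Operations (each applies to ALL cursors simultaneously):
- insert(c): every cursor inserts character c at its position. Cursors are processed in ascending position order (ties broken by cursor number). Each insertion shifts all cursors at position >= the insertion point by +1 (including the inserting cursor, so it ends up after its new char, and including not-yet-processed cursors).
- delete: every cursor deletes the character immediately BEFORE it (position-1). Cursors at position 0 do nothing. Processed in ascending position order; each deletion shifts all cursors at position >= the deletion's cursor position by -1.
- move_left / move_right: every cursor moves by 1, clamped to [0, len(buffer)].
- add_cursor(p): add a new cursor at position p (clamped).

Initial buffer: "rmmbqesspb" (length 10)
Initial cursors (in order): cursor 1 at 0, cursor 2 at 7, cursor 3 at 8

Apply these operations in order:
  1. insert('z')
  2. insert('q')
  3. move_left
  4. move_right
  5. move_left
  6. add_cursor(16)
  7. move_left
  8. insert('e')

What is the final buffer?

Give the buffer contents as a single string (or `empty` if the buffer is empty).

After op 1 (insert('z')): buffer="zrmmbqeszszpb" (len 13), cursors c1@1 c2@9 c3@11, authorship 1.......2.3..
After op 2 (insert('q')): buffer="zqrmmbqeszqszqpb" (len 16), cursors c1@2 c2@11 c3@14, authorship 11.......22.33..
After op 3 (move_left): buffer="zqrmmbqeszqszqpb" (len 16), cursors c1@1 c2@10 c3@13, authorship 11.......22.33..
After op 4 (move_right): buffer="zqrmmbqeszqszqpb" (len 16), cursors c1@2 c2@11 c3@14, authorship 11.......22.33..
After op 5 (move_left): buffer="zqrmmbqeszqszqpb" (len 16), cursors c1@1 c2@10 c3@13, authorship 11.......22.33..
After op 6 (add_cursor(16)): buffer="zqrmmbqeszqszqpb" (len 16), cursors c1@1 c2@10 c3@13 c4@16, authorship 11.......22.33..
After op 7 (move_left): buffer="zqrmmbqeszqszqpb" (len 16), cursors c1@0 c2@9 c3@12 c4@15, authorship 11.......22.33..
After op 8 (insert('e')): buffer="ezqrmmbqesezqsezqpeb" (len 20), cursors c1@1 c2@11 c3@15 c4@19, authorship 111.......222.333.4.

Answer: ezqrmmbqesezqsezqpeb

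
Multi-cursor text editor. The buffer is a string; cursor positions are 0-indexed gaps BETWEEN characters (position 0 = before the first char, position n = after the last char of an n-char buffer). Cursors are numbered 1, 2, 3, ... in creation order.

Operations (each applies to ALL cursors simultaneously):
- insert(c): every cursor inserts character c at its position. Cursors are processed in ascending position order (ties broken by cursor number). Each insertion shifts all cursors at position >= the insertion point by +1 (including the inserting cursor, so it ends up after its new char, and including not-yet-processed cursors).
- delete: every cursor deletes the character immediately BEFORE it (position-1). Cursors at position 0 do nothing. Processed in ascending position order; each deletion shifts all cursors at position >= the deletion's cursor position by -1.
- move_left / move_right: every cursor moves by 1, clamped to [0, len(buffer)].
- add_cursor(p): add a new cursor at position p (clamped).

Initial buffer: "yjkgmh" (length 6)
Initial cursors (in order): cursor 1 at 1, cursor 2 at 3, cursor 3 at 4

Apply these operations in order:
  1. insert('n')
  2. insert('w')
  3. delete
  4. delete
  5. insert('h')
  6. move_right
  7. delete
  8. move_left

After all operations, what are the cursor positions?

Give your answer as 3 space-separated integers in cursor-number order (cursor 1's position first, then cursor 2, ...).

Answer: 1 3 4

Derivation:
After op 1 (insert('n')): buffer="ynjkngnmh" (len 9), cursors c1@2 c2@5 c3@7, authorship .1..2.3..
After op 2 (insert('w')): buffer="ynwjknwgnwmh" (len 12), cursors c1@3 c2@7 c3@10, authorship .11..22.33..
After op 3 (delete): buffer="ynjkngnmh" (len 9), cursors c1@2 c2@5 c3@7, authorship .1..2.3..
After op 4 (delete): buffer="yjkgmh" (len 6), cursors c1@1 c2@3 c3@4, authorship ......
After op 5 (insert('h')): buffer="yhjkhghmh" (len 9), cursors c1@2 c2@5 c3@7, authorship .1..2.3..
After op 6 (move_right): buffer="yhjkhghmh" (len 9), cursors c1@3 c2@6 c3@8, authorship .1..2.3..
After op 7 (delete): buffer="yhkhhh" (len 6), cursors c1@2 c2@4 c3@5, authorship .1.23.
After op 8 (move_left): buffer="yhkhhh" (len 6), cursors c1@1 c2@3 c3@4, authorship .1.23.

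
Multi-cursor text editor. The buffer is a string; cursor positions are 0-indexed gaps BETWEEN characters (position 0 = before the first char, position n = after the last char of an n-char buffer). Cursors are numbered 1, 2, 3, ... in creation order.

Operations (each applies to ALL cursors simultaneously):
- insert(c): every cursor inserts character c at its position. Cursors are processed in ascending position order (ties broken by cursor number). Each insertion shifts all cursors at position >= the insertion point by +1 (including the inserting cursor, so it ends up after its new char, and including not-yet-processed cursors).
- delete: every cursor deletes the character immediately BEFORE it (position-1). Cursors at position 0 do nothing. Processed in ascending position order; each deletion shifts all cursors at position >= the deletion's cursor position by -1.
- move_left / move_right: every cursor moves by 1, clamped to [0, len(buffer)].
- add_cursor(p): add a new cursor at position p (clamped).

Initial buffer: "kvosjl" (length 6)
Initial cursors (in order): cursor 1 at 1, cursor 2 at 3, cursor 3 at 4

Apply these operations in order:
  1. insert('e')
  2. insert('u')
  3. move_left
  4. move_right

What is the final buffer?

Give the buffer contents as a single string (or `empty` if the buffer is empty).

Answer: keuvoeuseujl

Derivation:
After op 1 (insert('e')): buffer="kevoesejl" (len 9), cursors c1@2 c2@5 c3@7, authorship .1..2.3..
After op 2 (insert('u')): buffer="keuvoeuseujl" (len 12), cursors c1@3 c2@7 c3@10, authorship .11..22.33..
After op 3 (move_left): buffer="keuvoeuseujl" (len 12), cursors c1@2 c2@6 c3@9, authorship .11..22.33..
After op 4 (move_right): buffer="keuvoeuseujl" (len 12), cursors c1@3 c2@7 c3@10, authorship .11..22.33..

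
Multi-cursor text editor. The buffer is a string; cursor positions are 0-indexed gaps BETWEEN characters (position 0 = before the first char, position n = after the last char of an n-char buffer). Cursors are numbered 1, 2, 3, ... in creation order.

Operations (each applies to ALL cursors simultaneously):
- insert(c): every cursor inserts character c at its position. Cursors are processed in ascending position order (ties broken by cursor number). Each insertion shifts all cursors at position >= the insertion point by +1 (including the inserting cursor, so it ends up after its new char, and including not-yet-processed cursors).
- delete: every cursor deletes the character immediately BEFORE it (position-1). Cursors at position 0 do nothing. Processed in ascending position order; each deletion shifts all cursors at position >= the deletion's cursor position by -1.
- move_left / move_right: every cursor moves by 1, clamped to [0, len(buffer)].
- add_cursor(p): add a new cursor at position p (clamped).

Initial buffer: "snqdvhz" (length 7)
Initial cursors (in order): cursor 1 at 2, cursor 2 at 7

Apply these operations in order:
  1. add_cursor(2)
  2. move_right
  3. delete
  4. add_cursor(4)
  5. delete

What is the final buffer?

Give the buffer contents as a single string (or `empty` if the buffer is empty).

After op 1 (add_cursor(2)): buffer="snqdvhz" (len 7), cursors c1@2 c3@2 c2@7, authorship .......
After op 2 (move_right): buffer="snqdvhz" (len 7), cursors c1@3 c3@3 c2@7, authorship .......
After op 3 (delete): buffer="sdvh" (len 4), cursors c1@1 c3@1 c2@4, authorship ....
After op 4 (add_cursor(4)): buffer="sdvh" (len 4), cursors c1@1 c3@1 c2@4 c4@4, authorship ....
After op 5 (delete): buffer="d" (len 1), cursors c1@0 c3@0 c2@1 c4@1, authorship .

Answer: d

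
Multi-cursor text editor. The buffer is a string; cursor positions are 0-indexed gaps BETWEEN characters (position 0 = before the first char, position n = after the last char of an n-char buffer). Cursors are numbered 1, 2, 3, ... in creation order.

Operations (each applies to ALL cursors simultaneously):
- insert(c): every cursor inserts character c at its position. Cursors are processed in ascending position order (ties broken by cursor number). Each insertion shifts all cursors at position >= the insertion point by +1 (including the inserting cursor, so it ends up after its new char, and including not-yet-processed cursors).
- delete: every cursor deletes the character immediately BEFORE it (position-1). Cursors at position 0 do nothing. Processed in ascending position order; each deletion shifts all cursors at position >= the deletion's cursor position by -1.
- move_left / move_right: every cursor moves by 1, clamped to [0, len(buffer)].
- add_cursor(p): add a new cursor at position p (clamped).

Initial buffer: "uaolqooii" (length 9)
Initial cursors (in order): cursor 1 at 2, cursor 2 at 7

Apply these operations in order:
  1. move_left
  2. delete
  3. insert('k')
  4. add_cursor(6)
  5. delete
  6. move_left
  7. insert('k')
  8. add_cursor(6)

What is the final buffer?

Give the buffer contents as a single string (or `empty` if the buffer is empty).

Answer: kaokkloii

Derivation:
After op 1 (move_left): buffer="uaolqooii" (len 9), cursors c1@1 c2@6, authorship .........
After op 2 (delete): buffer="aolqoii" (len 7), cursors c1@0 c2@4, authorship .......
After op 3 (insert('k')): buffer="kaolqkoii" (len 9), cursors c1@1 c2@6, authorship 1....2...
After op 4 (add_cursor(6)): buffer="kaolqkoii" (len 9), cursors c1@1 c2@6 c3@6, authorship 1....2...
After op 5 (delete): buffer="aoloii" (len 6), cursors c1@0 c2@3 c3@3, authorship ......
After op 6 (move_left): buffer="aoloii" (len 6), cursors c1@0 c2@2 c3@2, authorship ......
After op 7 (insert('k')): buffer="kaokkloii" (len 9), cursors c1@1 c2@5 c3@5, authorship 1..23....
After op 8 (add_cursor(6)): buffer="kaokkloii" (len 9), cursors c1@1 c2@5 c3@5 c4@6, authorship 1..23....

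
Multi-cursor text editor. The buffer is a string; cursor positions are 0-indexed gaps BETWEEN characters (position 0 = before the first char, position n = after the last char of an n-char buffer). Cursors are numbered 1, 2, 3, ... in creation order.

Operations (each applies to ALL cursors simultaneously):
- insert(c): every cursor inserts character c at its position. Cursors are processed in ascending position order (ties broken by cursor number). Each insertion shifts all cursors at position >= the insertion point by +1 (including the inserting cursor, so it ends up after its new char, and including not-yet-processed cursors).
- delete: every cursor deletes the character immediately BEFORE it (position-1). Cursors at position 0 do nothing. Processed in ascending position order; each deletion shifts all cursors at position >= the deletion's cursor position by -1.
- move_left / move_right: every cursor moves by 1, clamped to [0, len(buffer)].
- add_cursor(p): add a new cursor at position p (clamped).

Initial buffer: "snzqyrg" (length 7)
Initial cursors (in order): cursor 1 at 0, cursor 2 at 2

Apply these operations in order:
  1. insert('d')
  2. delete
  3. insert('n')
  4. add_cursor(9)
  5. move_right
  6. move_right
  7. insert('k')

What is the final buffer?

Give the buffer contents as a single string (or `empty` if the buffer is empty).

Answer: nsnknzqkyrgk

Derivation:
After op 1 (insert('d')): buffer="dsndzqyrg" (len 9), cursors c1@1 c2@4, authorship 1..2.....
After op 2 (delete): buffer="snzqyrg" (len 7), cursors c1@0 c2@2, authorship .......
After op 3 (insert('n')): buffer="nsnnzqyrg" (len 9), cursors c1@1 c2@4, authorship 1..2.....
After op 4 (add_cursor(9)): buffer="nsnnzqyrg" (len 9), cursors c1@1 c2@4 c3@9, authorship 1..2.....
After op 5 (move_right): buffer="nsnnzqyrg" (len 9), cursors c1@2 c2@5 c3@9, authorship 1..2.....
After op 6 (move_right): buffer="nsnnzqyrg" (len 9), cursors c1@3 c2@6 c3@9, authorship 1..2.....
After op 7 (insert('k')): buffer="nsnknzqkyrgk" (len 12), cursors c1@4 c2@8 c3@12, authorship 1..12..2...3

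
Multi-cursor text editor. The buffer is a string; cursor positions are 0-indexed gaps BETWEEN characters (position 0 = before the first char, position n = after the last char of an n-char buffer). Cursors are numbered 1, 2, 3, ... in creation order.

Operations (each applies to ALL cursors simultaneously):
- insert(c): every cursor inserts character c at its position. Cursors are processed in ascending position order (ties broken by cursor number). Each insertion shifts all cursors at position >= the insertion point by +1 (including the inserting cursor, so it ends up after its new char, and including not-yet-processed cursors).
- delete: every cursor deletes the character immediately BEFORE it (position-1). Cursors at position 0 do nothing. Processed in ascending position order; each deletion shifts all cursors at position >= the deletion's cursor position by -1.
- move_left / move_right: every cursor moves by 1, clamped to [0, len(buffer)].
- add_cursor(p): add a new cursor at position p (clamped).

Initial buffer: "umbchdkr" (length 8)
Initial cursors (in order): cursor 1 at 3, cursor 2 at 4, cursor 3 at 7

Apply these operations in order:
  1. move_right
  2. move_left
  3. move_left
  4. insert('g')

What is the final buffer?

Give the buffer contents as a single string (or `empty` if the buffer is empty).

After op 1 (move_right): buffer="umbchdkr" (len 8), cursors c1@4 c2@5 c3@8, authorship ........
After op 2 (move_left): buffer="umbchdkr" (len 8), cursors c1@3 c2@4 c3@7, authorship ........
After op 3 (move_left): buffer="umbchdkr" (len 8), cursors c1@2 c2@3 c3@6, authorship ........
After op 4 (insert('g')): buffer="umgbgchdgkr" (len 11), cursors c1@3 c2@5 c3@9, authorship ..1.2...3..

Answer: umgbgchdgkr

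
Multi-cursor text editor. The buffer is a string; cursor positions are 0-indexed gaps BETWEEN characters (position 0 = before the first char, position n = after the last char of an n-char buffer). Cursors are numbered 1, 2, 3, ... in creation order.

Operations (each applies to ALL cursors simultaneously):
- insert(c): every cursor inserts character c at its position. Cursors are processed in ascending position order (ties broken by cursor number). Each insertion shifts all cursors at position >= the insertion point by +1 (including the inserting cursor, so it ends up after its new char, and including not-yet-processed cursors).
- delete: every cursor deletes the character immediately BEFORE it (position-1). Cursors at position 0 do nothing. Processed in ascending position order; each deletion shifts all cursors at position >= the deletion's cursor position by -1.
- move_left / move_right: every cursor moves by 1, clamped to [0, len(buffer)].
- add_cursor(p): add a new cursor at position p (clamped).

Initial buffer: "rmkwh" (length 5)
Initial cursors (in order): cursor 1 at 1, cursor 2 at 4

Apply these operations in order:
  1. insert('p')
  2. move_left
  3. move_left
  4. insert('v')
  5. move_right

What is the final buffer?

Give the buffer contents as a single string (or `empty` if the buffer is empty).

After op 1 (insert('p')): buffer="rpmkwph" (len 7), cursors c1@2 c2@6, authorship .1...2.
After op 2 (move_left): buffer="rpmkwph" (len 7), cursors c1@1 c2@5, authorship .1...2.
After op 3 (move_left): buffer="rpmkwph" (len 7), cursors c1@0 c2@4, authorship .1...2.
After op 4 (insert('v')): buffer="vrpmkvwph" (len 9), cursors c1@1 c2@6, authorship 1.1..2.2.
After op 5 (move_right): buffer="vrpmkvwph" (len 9), cursors c1@2 c2@7, authorship 1.1..2.2.

Answer: vrpmkvwph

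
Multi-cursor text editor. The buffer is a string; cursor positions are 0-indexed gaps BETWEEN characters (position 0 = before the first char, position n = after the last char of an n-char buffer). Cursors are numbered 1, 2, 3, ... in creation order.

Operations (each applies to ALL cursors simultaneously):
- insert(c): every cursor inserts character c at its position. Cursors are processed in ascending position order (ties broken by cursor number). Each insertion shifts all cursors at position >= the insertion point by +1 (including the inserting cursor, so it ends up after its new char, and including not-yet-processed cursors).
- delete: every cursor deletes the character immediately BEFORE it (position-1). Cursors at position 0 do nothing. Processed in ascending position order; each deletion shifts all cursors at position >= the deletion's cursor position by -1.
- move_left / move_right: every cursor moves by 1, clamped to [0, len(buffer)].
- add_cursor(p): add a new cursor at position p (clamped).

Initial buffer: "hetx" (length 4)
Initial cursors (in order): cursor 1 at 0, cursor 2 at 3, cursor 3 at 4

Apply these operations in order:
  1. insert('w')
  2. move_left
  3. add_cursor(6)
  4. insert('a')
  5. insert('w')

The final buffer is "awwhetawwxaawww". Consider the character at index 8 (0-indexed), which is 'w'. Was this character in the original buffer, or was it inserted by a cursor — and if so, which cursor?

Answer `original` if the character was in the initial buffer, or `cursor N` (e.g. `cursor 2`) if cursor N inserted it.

Answer: cursor 2

Derivation:
After op 1 (insert('w')): buffer="whetwxw" (len 7), cursors c1@1 c2@5 c3@7, authorship 1...2.3
After op 2 (move_left): buffer="whetwxw" (len 7), cursors c1@0 c2@4 c3@6, authorship 1...2.3
After op 3 (add_cursor(6)): buffer="whetwxw" (len 7), cursors c1@0 c2@4 c3@6 c4@6, authorship 1...2.3
After op 4 (insert('a')): buffer="awhetawxaaw" (len 11), cursors c1@1 c2@6 c3@10 c4@10, authorship 11...22.343
After op 5 (insert('w')): buffer="awwhetawwxaawww" (len 15), cursors c1@2 c2@8 c3@14 c4@14, authorship 111...222.34343
Authorship (.=original, N=cursor N): 1 1 1 . . . 2 2 2 . 3 4 3 4 3
Index 8: author = 2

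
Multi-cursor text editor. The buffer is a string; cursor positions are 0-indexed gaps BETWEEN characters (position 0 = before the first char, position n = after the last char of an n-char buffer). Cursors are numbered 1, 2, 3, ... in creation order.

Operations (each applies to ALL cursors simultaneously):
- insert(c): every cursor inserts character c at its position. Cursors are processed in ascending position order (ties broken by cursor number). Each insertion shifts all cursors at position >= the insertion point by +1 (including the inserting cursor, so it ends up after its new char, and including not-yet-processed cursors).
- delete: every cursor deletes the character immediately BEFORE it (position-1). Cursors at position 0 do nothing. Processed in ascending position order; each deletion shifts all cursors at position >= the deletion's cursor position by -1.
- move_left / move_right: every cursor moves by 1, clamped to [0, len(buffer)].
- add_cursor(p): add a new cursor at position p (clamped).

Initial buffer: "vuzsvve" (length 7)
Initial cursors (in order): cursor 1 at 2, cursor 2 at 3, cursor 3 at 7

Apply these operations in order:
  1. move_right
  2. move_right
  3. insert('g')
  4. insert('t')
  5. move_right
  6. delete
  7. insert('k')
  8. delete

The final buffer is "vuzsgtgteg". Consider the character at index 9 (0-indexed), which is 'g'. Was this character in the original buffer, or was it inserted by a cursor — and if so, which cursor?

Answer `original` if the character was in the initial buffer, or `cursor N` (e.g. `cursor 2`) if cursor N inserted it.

Answer: cursor 3

Derivation:
After op 1 (move_right): buffer="vuzsvve" (len 7), cursors c1@3 c2@4 c3@7, authorship .......
After op 2 (move_right): buffer="vuzsvve" (len 7), cursors c1@4 c2@5 c3@7, authorship .......
After op 3 (insert('g')): buffer="vuzsgvgveg" (len 10), cursors c1@5 c2@7 c3@10, authorship ....1.2..3
After op 4 (insert('t')): buffer="vuzsgtvgtvegt" (len 13), cursors c1@6 c2@9 c3@13, authorship ....11.22..33
After op 5 (move_right): buffer="vuzsgtvgtvegt" (len 13), cursors c1@7 c2@10 c3@13, authorship ....11.22..33
After op 6 (delete): buffer="vuzsgtgteg" (len 10), cursors c1@6 c2@8 c3@10, authorship ....1122.3
After op 7 (insert('k')): buffer="vuzsgtkgtkegk" (len 13), cursors c1@7 c2@10 c3@13, authorship ....111222.33
After op 8 (delete): buffer="vuzsgtgteg" (len 10), cursors c1@6 c2@8 c3@10, authorship ....1122.3
Authorship (.=original, N=cursor N): . . . . 1 1 2 2 . 3
Index 9: author = 3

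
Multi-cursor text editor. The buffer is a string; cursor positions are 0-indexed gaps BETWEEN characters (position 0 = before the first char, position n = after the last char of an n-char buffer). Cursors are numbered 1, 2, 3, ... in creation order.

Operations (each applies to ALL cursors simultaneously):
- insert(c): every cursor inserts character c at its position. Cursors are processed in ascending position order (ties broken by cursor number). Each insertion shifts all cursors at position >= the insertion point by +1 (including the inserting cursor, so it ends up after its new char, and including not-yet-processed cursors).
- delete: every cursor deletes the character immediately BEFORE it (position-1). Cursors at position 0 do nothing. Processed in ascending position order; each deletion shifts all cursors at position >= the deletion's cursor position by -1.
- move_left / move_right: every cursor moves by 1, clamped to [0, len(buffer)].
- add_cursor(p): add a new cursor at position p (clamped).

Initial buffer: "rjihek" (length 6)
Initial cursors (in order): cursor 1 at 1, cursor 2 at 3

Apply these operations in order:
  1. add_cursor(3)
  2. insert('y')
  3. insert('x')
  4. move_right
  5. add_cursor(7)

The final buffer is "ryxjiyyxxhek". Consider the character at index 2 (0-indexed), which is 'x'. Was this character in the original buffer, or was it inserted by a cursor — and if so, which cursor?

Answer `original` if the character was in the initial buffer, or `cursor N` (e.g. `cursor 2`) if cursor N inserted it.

After op 1 (add_cursor(3)): buffer="rjihek" (len 6), cursors c1@1 c2@3 c3@3, authorship ......
After op 2 (insert('y')): buffer="ryjiyyhek" (len 9), cursors c1@2 c2@6 c3@6, authorship .1..23...
After op 3 (insert('x')): buffer="ryxjiyyxxhek" (len 12), cursors c1@3 c2@9 c3@9, authorship .11..2323...
After op 4 (move_right): buffer="ryxjiyyxxhek" (len 12), cursors c1@4 c2@10 c3@10, authorship .11..2323...
After op 5 (add_cursor(7)): buffer="ryxjiyyxxhek" (len 12), cursors c1@4 c4@7 c2@10 c3@10, authorship .11..2323...
Authorship (.=original, N=cursor N): . 1 1 . . 2 3 2 3 . . .
Index 2: author = 1

Answer: cursor 1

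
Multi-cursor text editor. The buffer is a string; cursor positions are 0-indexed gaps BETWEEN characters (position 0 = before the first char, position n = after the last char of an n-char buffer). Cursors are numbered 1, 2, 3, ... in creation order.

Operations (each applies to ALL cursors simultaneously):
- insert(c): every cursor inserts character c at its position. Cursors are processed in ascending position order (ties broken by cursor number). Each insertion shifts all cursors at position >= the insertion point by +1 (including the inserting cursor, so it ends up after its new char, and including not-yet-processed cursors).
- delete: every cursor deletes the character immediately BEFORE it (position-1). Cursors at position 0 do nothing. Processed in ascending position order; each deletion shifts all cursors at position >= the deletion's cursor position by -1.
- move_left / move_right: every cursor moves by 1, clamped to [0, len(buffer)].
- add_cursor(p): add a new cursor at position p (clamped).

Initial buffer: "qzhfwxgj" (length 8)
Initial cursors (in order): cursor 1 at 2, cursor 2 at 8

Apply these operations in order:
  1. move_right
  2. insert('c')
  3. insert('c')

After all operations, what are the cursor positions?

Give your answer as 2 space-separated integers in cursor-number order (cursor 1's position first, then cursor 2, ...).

Answer: 5 12

Derivation:
After op 1 (move_right): buffer="qzhfwxgj" (len 8), cursors c1@3 c2@8, authorship ........
After op 2 (insert('c')): buffer="qzhcfwxgjc" (len 10), cursors c1@4 c2@10, authorship ...1.....2
After op 3 (insert('c')): buffer="qzhccfwxgjcc" (len 12), cursors c1@5 c2@12, authorship ...11.....22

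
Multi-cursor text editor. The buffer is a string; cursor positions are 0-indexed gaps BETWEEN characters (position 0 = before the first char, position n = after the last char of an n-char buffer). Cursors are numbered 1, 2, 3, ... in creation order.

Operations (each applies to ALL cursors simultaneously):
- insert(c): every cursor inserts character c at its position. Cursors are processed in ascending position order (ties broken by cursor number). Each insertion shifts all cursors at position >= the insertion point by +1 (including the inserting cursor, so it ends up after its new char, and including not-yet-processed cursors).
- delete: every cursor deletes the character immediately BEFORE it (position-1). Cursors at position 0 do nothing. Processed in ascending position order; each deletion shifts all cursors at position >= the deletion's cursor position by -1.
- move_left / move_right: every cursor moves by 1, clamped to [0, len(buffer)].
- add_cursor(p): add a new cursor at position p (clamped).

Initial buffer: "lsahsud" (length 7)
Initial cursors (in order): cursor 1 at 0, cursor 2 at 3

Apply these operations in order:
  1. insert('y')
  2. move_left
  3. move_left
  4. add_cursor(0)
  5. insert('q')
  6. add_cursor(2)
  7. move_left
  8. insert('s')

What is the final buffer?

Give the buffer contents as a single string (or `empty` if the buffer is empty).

After op 1 (insert('y')): buffer="ylsayhsud" (len 9), cursors c1@1 c2@5, authorship 1...2....
After op 2 (move_left): buffer="ylsayhsud" (len 9), cursors c1@0 c2@4, authorship 1...2....
After op 3 (move_left): buffer="ylsayhsud" (len 9), cursors c1@0 c2@3, authorship 1...2....
After op 4 (add_cursor(0)): buffer="ylsayhsud" (len 9), cursors c1@0 c3@0 c2@3, authorship 1...2....
After op 5 (insert('q')): buffer="qqylsqayhsud" (len 12), cursors c1@2 c3@2 c2@6, authorship 131..2.2....
After op 6 (add_cursor(2)): buffer="qqylsqayhsud" (len 12), cursors c1@2 c3@2 c4@2 c2@6, authorship 131..2.2....
After op 7 (move_left): buffer="qqylsqayhsud" (len 12), cursors c1@1 c3@1 c4@1 c2@5, authorship 131..2.2....
After op 8 (insert('s')): buffer="qsssqylssqayhsud" (len 16), cursors c1@4 c3@4 c4@4 c2@9, authorship 113431..22.2....

Answer: qsssqylssqayhsud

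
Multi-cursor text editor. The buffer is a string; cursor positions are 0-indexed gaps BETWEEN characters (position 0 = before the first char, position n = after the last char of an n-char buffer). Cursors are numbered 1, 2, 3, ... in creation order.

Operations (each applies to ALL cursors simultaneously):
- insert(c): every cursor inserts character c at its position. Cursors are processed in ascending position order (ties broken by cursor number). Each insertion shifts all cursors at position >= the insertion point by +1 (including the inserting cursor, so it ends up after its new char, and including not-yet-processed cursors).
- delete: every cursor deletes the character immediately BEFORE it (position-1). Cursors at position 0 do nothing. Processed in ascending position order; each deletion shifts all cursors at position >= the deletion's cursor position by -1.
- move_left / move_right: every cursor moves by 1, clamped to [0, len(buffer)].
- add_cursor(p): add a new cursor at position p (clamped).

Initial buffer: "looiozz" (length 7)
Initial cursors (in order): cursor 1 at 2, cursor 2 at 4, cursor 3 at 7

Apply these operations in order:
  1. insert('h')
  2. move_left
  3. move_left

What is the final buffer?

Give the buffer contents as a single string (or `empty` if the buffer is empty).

Answer: lohoihozzh

Derivation:
After op 1 (insert('h')): buffer="lohoihozzh" (len 10), cursors c1@3 c2@6 c3@10, authorship ..1..2...3
After op 2 (move_left): buffer="lohoihozzh" (len 10), cursors c1@2 c2@5 c3@9, authorship ..1..2...3
After op 3 (move_left): buffer="lohoihozzh" (len 10), cursors c1@1 c2@4 c3@8, authorship ..1..2...3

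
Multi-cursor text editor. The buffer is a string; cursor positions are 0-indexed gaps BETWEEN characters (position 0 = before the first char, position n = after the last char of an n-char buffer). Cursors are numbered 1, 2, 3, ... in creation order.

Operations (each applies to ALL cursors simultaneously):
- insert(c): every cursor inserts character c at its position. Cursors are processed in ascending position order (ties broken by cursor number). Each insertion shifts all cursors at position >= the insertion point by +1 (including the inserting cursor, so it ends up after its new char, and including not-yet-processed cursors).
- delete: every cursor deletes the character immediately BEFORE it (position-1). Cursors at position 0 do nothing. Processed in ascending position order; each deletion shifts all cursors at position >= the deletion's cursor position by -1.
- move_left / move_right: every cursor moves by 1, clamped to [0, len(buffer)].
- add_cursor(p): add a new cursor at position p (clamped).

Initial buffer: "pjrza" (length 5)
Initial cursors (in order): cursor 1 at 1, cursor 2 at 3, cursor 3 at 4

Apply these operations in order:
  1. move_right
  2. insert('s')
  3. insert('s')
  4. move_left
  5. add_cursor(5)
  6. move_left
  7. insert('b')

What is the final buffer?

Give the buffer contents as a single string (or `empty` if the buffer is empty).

After op 1 (move_right): buffer="pjrza" (len 5), cursors c1@2 c2@4 c3@5, authorship .....
After op 2 (insert('s')): buffer="pjsrzsas" (len 8), cursors c1@3 c2@6 c3@8, authorship ..1..2.3
After op 3 (insert('s')): buffer="pjssrzssass" (len 11), cursors c1@4 c2@8 c3@11, authorship ..11..22.33
After op 4 (move_left): buffer="pjssrzssass" (len 11), cursors c1@3 c2@7 c3@10, authorship ..11..22.33
After op 5 (add_cursor(5)): buffer="pjssrzssass" (len 11), cursors c1@3 c4@5 c2@7 c3@10, authorship ..11..22.33
After op 6 (move_left): buffer="pjssrzssass" (len 11), cursors c1@2 c4@4 c2@6 c3@9, authorship ..11..22.33
After op 7 (insert('b')): buffer="pjbssbrzbssabss" (len 15), cursors c1@3 c4@6 c2@9 c3@13, authorship ..1114..222.333

Answer: pjbssbrzbssabss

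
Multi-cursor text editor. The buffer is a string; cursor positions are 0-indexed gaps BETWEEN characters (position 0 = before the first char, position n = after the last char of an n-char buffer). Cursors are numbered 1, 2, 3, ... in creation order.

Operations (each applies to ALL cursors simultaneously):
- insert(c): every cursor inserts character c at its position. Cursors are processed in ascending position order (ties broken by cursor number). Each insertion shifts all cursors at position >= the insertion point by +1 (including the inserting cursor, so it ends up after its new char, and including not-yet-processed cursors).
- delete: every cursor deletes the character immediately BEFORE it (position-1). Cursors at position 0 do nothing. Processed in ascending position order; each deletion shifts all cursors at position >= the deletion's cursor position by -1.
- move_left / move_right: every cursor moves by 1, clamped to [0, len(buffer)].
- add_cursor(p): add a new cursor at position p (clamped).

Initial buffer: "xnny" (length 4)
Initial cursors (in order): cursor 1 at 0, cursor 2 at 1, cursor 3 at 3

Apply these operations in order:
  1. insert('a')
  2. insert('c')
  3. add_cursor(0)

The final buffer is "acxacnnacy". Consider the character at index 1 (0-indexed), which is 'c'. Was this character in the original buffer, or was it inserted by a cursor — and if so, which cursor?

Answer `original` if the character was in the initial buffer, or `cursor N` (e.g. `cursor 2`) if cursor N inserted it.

Answer: cursor 1

Derivation:
After op 1 (insert('a')): buffer="axannay" (len 7), cursors c1@1 c2@3 c3@6, authorship 1.2..3.
After op 2 (insert('c')): buffer="acxacnnacy" (len 10), cursors c1@2 c2@5 c3@9, authorship 11.22..33.
After op 3 (add_cursor(0)): buffer="acxacnnacy" (len 10), cursors c4@0 c1@2 c2@5 c3@9, authorship 11.22..33.
Authorship (.=original, N=cursor N): 1 1 . 2 2 . . 3 3 .
Index 1: author = 1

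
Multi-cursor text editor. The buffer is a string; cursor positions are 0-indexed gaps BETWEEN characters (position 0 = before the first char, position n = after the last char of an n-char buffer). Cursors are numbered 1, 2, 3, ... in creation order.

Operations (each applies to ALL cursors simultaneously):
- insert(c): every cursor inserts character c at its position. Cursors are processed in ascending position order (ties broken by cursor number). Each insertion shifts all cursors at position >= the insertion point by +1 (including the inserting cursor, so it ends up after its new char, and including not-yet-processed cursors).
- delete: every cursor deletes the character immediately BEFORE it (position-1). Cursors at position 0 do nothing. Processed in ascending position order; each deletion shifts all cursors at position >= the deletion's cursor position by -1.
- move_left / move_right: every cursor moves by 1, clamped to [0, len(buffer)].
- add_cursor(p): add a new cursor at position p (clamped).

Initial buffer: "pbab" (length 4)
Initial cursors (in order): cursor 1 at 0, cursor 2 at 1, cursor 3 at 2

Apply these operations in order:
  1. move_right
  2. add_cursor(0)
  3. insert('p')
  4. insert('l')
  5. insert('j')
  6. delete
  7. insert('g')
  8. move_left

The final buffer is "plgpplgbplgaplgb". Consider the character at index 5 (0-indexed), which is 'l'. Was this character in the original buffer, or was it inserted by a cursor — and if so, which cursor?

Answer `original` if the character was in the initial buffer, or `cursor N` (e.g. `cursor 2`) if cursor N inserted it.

Answer: cursor 1

Derivation:
After op 1 (move_right): buffer="pbab" (len 4), cursors c1@1 c2@2 c3@3, authorship ....
After op 2 (add_cursor(0)): buffer="pbab" (len 4), cursors c4@0 c1@1 c2@2 c3@3, authorship ....
After op 3 (insert('p')): buffer="pppbpapb" (len 8), cursors c4@1 c1@3 c2@5 c3@7, authorship 4.1.2.3.
After op 4 (insert('l')): buffer="plpplbplaplb" (len 12), cursors c4@2 c1@5 c2@8 c3@11, authorship 44.11.22.33.
After op 5 (insert('j')): buffer="pljppljbpljapljb" (len 16), cursors c4@3 c1@7 c2@11 c3@15, authorship 444.111.222.333.
After op 6 (delete): buffer="plpplbplaplb" (len 12), cursors c4@2 c1@5 c2@8 c3@11, authorship 44.11.22.33.
After op 7 (insert('g')): buffer="plgpplgbplgaplgb" (len 16), cursors c4@3 c1@7 c2@11 c3@15, authorship 444.111.222.333.
After op 8 (move_left): buffer="plgpplgbplgaplgb" (len 16), cursors c4@2 c1@6 c2@10 c3@14, authorship 444.111.222.333.
Authorship (.=original, N=cursor N): 4 4 4 . 1 1 1 . 2 2 2 . 3 3 3 .
Index 5: author = 1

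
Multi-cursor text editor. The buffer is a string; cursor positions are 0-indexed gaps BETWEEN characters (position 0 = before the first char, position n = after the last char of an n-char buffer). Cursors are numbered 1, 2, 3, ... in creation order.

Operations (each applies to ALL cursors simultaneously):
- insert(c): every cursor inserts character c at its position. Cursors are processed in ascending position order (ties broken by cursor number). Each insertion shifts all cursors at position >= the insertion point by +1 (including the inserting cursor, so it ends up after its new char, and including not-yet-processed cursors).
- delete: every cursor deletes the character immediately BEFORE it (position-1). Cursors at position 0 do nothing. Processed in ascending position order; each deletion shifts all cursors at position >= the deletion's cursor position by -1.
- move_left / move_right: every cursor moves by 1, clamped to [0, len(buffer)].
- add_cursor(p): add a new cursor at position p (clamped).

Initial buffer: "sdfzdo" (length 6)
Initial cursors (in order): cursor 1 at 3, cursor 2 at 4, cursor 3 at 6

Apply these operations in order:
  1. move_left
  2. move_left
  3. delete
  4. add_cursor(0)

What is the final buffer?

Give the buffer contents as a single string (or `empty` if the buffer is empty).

After op 1 (move_left): buffer="sdfzdo" (len 6), cursors c1@2 c2@3 c3@5, authorship ......
After op 2 (move_left): buffer="sdfzdo" (len 6), cursors c1@1 c2@2 c3@4, authorship ......
After op 3 (delete): buffer="fdo" (len 3), cursors c1@0 c2@0 c3@1, authorship ...
After op 4 (add_cursor(0)): buffer="fdo" (len 3), cursors c1@0 c2@0 c4@0 c3@1, authorship ...

Answer: fdo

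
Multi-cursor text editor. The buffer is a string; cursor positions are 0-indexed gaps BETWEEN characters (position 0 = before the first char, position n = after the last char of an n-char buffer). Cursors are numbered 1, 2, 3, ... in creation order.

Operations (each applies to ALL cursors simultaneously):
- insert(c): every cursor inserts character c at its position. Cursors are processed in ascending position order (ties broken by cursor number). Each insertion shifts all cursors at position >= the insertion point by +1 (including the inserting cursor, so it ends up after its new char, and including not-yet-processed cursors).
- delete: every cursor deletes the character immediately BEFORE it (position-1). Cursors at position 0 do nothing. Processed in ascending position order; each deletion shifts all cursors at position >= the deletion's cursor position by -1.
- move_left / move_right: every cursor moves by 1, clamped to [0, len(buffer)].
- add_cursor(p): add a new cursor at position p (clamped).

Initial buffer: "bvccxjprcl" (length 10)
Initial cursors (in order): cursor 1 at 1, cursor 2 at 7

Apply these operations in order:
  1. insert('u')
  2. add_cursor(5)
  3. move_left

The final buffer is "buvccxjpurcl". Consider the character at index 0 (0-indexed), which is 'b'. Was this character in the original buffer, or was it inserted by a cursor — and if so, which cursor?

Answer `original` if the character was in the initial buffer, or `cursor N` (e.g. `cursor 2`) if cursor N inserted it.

After op 1 (insert('u')): buffer="buvccxjpurcl" (len 12), cursors c1@2 c2@9, authorship .1......2...
After op 2 (add_cursor(5)): buffer="buvccxjpurcl" (len 12), cursors c1@2 c3@5 c2@9, authorship .1......2...
After op 3 (move_left): buffer="buvccxjpurcl" (len 12), cursors c1@1 c3@4 c2@8, authorship .1......2...
Authorship (.=original, N=cursor N): . 1 . . . . . . 2 . . .
Index 0: author = original

Answer: original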